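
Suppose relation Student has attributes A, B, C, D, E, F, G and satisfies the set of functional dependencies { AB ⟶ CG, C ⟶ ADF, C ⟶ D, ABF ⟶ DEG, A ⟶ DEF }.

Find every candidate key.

(A, B), (B, C)

Attribute B never appears on the right-hand side of any dependency, so B must belong to every candidate key.
{B}⁺ = {B}, which is not all of the schema, so we must add further attributes.
{A, B}⁺: AB→CG adds C, G; C→ADF adds D, F; ABF→DEG adds E → {A, B, C, D, E, F, G}. Minimal: {B}⁺ = {B}; {A}⁺ = {A, D, E, F} — none reach the full schema.
{B, C}⁺: C→ADF adds A, D, F; ABF→DEG adds E, G → {A, B, C, D, E, F, G}. Minimal: {C}⁺ = {A, C, D, E, F}; {B}⁺ = {B} — none reach the full schema.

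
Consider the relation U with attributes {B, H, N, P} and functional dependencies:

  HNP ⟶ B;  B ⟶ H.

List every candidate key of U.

BNP, HNP

{B, N, P}⁺: B→H adds H → {B, H, N, P}.
{H, N, P}⁺: HNP→B adds B → {B, H, N, P}.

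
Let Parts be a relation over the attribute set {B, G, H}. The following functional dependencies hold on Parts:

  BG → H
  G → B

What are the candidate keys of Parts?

Attribute G never appears on the right-hand side of any dependency, so G must belong to every candidate key.
{G}⁺ = {B, G, H}, which is all of the schema, so {G} is the only candidate key.

G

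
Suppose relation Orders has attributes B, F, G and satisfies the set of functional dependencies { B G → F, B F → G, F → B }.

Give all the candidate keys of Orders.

{F}, {B, G}

{F}⁺: F→B adds B; BF→G adds G → {B, F, G}.
{B, G}⁺: BG→F adds F → {B, F, G}. Minimal: {G}⁺ = {G}; {B}⁺ = {B} — none reach the full schema.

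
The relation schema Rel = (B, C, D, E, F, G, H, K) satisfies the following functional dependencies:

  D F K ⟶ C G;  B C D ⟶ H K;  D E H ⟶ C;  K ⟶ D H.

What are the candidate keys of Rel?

(B, E, F, K), (B, C, D, E, F), (B, D, E, F, H)

Attributes B, E, F never appear on any right-hand side, so every candidate key must contain {B, E, F}.
{B, E, F}⁺ = {B, E, F}, which is not all of the schema, so we must add further attributes.
{B, E, F, K}⁺: K→DH adds D, H; DFK→CG adds C, G → {B, C, D, E, F, G, H, K}. Minimal: {E, F, K}⁺ = {C, D, E, F, G, H, K}; {B, F, K}⁺ = {B, C, D, F, G, H, K}; {B, E, K}⁺ = {B, C, D, E, H, K}; … — none reach the full schema.
{B, C, D, E, F}⁺: BCD→HK adds H, K; DFK→CG adds G → {B, C, D, E, F, G, H, K}. Minimal: {C, D, E, F}⁺ = {C, D, E, F}; {B, D, E, F}⁺ = {B, D, E, F}; {B, C, E, F}⁺ = {B, C, E, F}; … — none reach the full schema.
{B, D, E, F, H}⁺: DEH→C adds C; BCD→HK adds K; DFK→CG adds G → {B, C, D, E, F, G, H, K}. Minimal: {D, E, F, H}⁺ = {C, D, E, F, H}; {B, E, F, H}⁺ = {B, E, F, H}; {B, D, F, H}⁺ = {B, D, F, H}; … — none reach the full schema.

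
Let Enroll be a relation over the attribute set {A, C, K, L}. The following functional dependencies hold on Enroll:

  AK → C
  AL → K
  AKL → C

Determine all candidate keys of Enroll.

{A, L}⁺: AL→K adds K; AKL→C adds C → {A, C, K, L}.

AL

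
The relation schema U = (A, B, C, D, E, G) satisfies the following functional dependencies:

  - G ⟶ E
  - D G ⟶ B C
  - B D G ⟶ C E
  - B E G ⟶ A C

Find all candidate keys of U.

DG

Attributes D, G never appear on any right-hand side, so every candidate key must contain {D, G}.
{D, G}⁺ = {A, B, C, D, E, G}, which is all of the schema, so {D, G} is the only candidate key.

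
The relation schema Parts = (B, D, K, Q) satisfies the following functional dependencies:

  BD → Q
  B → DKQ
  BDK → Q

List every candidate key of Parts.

{B}

Attribute B never appears on the right-hand side of any dependency, so B must belong to every candidate key.
{B}⁺ = {B, D, K, Q}, which is all of the schema, so {B} is the only candidate key.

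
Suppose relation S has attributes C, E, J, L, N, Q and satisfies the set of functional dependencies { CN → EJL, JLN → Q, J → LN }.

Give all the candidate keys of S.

{C, J}; {C, N}

{C, J}⁺: J→LN adds L, N; CN→EJL adds E; JLN→Q adds Q → {C, E, J, L, N, Q}. Minimal: {J}⁺ = {J, L, N, Q}; {C}⁺ = {C} — none reach the full schema.
{C, N}⁺: CN→EJL adds E, J, L; JLN→Q adds Q → {C, E, J, L, N, Q}. Minimal: {N}⁺ = {N}; {C}⁺ = {C} — none reach the full schema.
Any other superkey contains one of these as a subset, so there are no further candidate keys.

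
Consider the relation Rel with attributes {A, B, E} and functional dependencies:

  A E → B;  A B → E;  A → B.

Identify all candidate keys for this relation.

Attribute A never appears on the right-hand side of any dependency, so A must belong to every candidate key.
{A}⁺ = {A, B, E}, which is all of the schema, so {A} is the only candidate key.

(A)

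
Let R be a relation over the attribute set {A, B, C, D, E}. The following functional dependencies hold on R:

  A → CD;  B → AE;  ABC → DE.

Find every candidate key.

{B}

Attribute B never appears on the right-hand side of any dependency, so B must belong to every candidate key.
{B}⁺ = {A, B, C, D, E}, which is all of the schema, so {B} is the only candidate key.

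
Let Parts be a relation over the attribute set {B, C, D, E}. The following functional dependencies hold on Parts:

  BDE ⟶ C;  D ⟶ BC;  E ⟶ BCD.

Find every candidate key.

{E}

Attribute E never appears on the right-hand side of any dependency, so E must belong to every candidate key.
{E}⁺ = {B, C, D, E}, which is all of the schema, so {E} is the only candidate key.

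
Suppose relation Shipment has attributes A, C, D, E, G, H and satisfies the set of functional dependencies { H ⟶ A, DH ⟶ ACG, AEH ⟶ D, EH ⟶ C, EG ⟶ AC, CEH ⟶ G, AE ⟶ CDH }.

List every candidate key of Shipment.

Attribute E never appears on the right-hand side of any dependency, so E must belong to every candidate key.
{E}⁺ = {E}, which is not all of the schema, so we must add further attributes.
{A, E}⁺: AE→CDH adds C, D, H; DH→ACG adds G → {A, C, D, E, G, H}.
{E, G}⁺: EG→AC adds A, C; AE→CDH adds D, H → {A, C, D, E, G, H}.
{E, H}⁺: H→A adds A; AEH→D adds D; EH→C adds C; CEH→G adds G → {A, C, D, E, G, H}.
Any other superkey contains one of these as a subset, so there are no further candidate keys.

(A, E), (E, G), (E, H)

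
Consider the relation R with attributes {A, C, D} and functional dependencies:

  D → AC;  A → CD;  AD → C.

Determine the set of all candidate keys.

{A}⁺: A→CD adds C, D → {A, C, D}.
{D}⁺: D→AC adds A, C → {A, C, D}.
Any other superkey contains one of these as a subset, so there are no further candidate keys.

(A), (D)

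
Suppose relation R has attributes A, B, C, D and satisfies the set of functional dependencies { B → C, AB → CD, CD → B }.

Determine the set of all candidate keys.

(A, B), (A, C, D)

Attribute A never appears on the right-hand side of any dependency, so A must belong to every candidate key.
{A}⁺ = {A}, which is not all of the schema, so we must add further attributes.
{A, B}⁺: B→C adds C; AB→CD adds D → {A, B, C, D}. Minimal: {B}⁺ = {B, C}; {A}⁺ = {A} — none reach the full schema.
{A, C, D}⁺: CD→B adds B → {A, B, C, D}. Minimal: {C, D}⁺ = {B, C, D}; {A, D}⁺ = {A, D}; {A, C}⁺ = {A, C} — none reach the full schema.
Any other superkey contains one of these as a subset, so there are no further candidate keys.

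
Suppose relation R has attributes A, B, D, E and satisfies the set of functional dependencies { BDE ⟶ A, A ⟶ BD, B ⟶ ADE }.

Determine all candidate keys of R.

{A}⁺: A→BD adds B, D; B→ADE adds E → {A, B, D, E}.
{B}⁺: B→ADE adds A, D, E → {A, B, D, E}.
Any other superkey contains one of these as a subset, so there are no further candidate keys.

{A}; {B}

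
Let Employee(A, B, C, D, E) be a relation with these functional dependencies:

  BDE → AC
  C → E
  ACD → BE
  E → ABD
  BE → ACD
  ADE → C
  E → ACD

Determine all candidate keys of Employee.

C, E

{C}⁺: C→E adds E; E→ABD adds A, B, D → {A, B, C, D, E}.
{E}⁺: E→ABD adds A, B, D; BE→ACD adds C → {A, B, C, D, E}.
Any other superkey contains one of these as a subset, so there are no further candidate keys.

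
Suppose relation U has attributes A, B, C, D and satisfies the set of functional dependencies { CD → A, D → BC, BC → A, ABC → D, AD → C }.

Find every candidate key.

(D), (B, C)

{D}⁺: D→BC adds B, C; BC→A adds A → {A, B, C, D}.
{B, C}⁺: BC→A adds A; ABC→D adds D → {A, B, C, D}. Minimal: {C}⁺ = {C}; {B}⁺ = {B} — none reach the full schema.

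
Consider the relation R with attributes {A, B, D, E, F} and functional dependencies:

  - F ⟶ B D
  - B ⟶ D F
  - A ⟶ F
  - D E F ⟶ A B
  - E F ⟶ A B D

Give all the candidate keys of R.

(A, E); (B, E); (E, F)

Attribute E never appears on the right-hand side of any dependency, so E must belong to every candidate key.
{E}⁺ = {E}, which is not all of the schema, so we must add further attributes.
{A, E}⁺: A→F adds F; EF→ABD adds B, D → {A, B, D, E, F}.
{B, E}⁺: B→DF adds D, F; DEF→AB adds A → {A, B, D, E, F}.
{E, F}⁺: F→BD adds B, D; DEF→AB adds A → {A, B, D, E, F}.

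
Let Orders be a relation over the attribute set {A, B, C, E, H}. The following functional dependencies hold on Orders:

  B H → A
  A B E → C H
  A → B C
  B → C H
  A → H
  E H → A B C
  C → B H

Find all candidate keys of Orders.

Attribute E never appears on the right-hand side of any dependency, so E must belong to every candidate key.
{E}⁺ = {E}, which is not all of the schema, so we must add further attributes.
{A, E}⁺: A→BC adds B, C; B→CH adds H → {A, B, C, E, H}. Minimal: {E}⁺ = {E}; {A}⁺ = {A, B, C, H} — none reach the full schema.
{B, E}⁺: B→CH adds C, H; EH→ABC adds A → {A, B, C, E, H}. Minimal: {E}⁺ = {E}; {B}⁺ = {A, B, C, H} — none reach the full schema.
{C, E}⁺: C→BH adds B, H; BH→A adds A → {A, B, C, E, H}. Minimal: {E}⁺ = {E}; {C}⁺ = {A, B, C, H} — none reach the full schema.
{E, H}⁺: EH→ABC adds A, B, C → {A, B, C, E, H}. Minimal: {H}⁺ = {H}; {E}⁺ = {E} — none reach the full schema.
Any other superkey contains one of these as a subset, so there are no further candidate keys.

(A, E), (B, E), (C, E), (E, H)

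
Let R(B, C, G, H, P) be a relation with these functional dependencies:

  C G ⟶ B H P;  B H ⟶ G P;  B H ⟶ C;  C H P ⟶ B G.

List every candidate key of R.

{B, H}⁺: BH→GP adds G, P; BH→C adds C → {B, C, G, H, P}. Minimal: {H}⁺ = {H}; {B}⁺ = {B} — none reach the full schema.
{C, G}⁺: CG→BHP adds B, H, P → {B, C, G, H, P}. Minimal: {G}⁺ = {G}; {C}⁺ = {C} — none reach the full schema.
{C, H, P}⁺: CHP→BG adds B, G → {B, C, G, H, P}. Minimal: {H, P}⁺ = {H, P}; {C, P}⁺ = {C, P}; {C, H}⁺ = {C, H} — none reach the full schema.
Any other superkey contains one of these as a subset, so there are no further candidate keys.

{B, H}, {C, G}, {C, H, P}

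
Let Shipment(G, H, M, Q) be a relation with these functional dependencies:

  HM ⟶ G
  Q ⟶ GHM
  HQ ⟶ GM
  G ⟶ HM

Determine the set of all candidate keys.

(Q)

Attribute Q never appears on the right-hand side of any dependency, so Q must belong to every candidate key.
{Q}⁺ = {G, H, M, Q}, which is all of the schema, so {Q} is the only candidate key.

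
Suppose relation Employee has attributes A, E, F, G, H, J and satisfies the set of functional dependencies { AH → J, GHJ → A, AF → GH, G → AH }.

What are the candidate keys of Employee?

(A, E, F), (E, F, G)

{A, E, F}⁺: AF→GH adds G, H; AH→J adds J → {A, E, F, G, H, J}. Minimal: {E, F}⁺ = {E, F}; {A, F}⁺ = {A, F, G, H, J}; {A, E}⁺ = {A, E} — none reach the full schema.
{E, F, G}⁺: G→AH adds A, H; AH→J adds J → {A, E, F, G, H, J}. Minimal: {F, G}⁺ = {A, F, G, H, J}; {E, G}⁺ = {A, E, G, H, J}; {E, F}⁺ = {E, F} — none reach the full schema.
Any other superkey contains one of these as a subset, so there are no further candidate keys.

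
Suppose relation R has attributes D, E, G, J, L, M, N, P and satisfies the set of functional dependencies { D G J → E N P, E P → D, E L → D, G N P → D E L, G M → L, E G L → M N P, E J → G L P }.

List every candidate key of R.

{E, J}, {D, G, J}, {G, J, N, P}

Attribute J never appears on the right-hand side of any dependency, so J must belong to every candidate key.
{J}⁺ = {J}, which is not all of the schema, so we must add further attributes.
{E, J}⁺: EJ→GLP adds G, L, P; EP→D adds D; EGL→MNP adds M, N → {D, E, G, J, L, M, N, P}. Minimal: {J}⁺ = {J}; {E}⁺ = {E} — none reach the full schema.
{D, G, J}⁺: DGJ→ENP adds E, N, P; GNP→DEL adds L; EGL→MNP adds M → {D, E, G, J, L, M, N, P}. Minimal: {G, J}⁺ = {G, J}; {D, J}⁺ = {D, J}; {D, G}⁺ = {D, G} — none reach the full schema.
{G, J, N, P}⁺: GNP→DEL adds D, E, L; EGL→MNP adds M → {D, E, G, J, L, M, N, P}. Minimal: {J, N, P}⁺ = {J, N, P}; {G, N, P}⁺ = {D, E, G, L, M, N, P}; {G, J, P}⁺ = {G, J, P}; … — none reach the full schema.
Any other superkey contains one of these as a subset, so there are no further candidate keys.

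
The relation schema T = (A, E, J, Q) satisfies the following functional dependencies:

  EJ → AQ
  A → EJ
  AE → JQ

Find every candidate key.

{A}⁺: A→EJ adds E, J; AE→JQ adds Q → {A, E, J, Q}.
{E, J}⁺: EJ→AQ adds A, Q → {A, E, J, Q}.

{A}, {E, J}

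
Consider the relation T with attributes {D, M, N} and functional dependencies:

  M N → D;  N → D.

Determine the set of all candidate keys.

Attributes M, N never appear on any right-hand side, so every candidate key must contain {M, N}.
{M, N}⁺ = {D, M, N}, which is all of the schema, so {M, N} is the only candidate key.

{M, N}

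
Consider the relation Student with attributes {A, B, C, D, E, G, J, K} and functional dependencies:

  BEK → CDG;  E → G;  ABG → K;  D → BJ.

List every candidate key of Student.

(A, B, E); (A, D, E)

Attributes A, E never appear on any right-hand side, so every candidate key must contain {A, E}.
{A, E}⁺ = {A, E, G}, which is not all of the schema, so we must add further attributes.
{A, B, E}⁺: E→G adds G; ABG→K adds K; BEK→CDG adds C, D; D→BJ adds J → {A, B, C, D, E, G, J, K}. Minimal: {B, E}⁺ = {B, E, G}; {A, E}⁺ = {A, E, G}; {A, B}⁺ = {A, B} — none reach the full schema.
{A, D, E}⁺: E→G adds G; D→BJ adds B, J; ABG→K adds K; BEK→CDG adds C → {A, B, C, D, E, G, J, K}. Minimal: {D, E}⁺ = {B, D, E, G, J}; {A, E}⁺ = {A, E, G}; {A, D}⁺ = {A, B, D, J} — none reach the full schema.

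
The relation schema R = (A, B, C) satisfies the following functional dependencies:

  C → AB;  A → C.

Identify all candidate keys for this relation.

{A}, {C}

{A}⁺: A→C adds C; C→AB adds B → {A, B, C}.
{C}⁺: C→AB adds A, B → {A, B, C}.
Any other superkey contains one of these as a subset, so there are no further candidate keys.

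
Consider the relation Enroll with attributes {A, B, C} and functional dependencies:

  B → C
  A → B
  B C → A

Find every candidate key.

{A}⁺: A→B adds B; B→C adds C → {A, B, C}.
{B}⁺: B→C adds C; BC→A adds A → {A, B, C}.

{A}, {B}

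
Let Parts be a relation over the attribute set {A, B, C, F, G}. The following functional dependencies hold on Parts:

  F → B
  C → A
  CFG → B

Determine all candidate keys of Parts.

(C, F, G)

Attributes C, F, G never appear on any right-hand side, so every candidate key must contain {C, F, G}.
{C, F, G}⁺ = {A, B, C, F, G}, which is all of the schema, so {C, F, G} is the only candidate key.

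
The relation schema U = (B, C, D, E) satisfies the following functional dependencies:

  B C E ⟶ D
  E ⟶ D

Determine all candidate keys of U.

Attributes B, C, E never appear on any right-hand side, so every candidate key must contain {B, C, E}.
{B, C, E}⁺ = {B, C, D, E}, which is all of the schema, so {B, C, E} is the only candidate key.

(B, C, E)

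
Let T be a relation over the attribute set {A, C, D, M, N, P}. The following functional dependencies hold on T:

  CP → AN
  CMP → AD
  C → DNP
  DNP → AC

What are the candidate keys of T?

Attribute M never appears on the right-hand side of any dependency, so M must belong to every candidate key.
{M}⁺ = {M}, which is not all of the schema, so we must add further attributes.
{C, M}⁺: C→DNP adds D, N, P; DNP→AC adds A → {A, C, D, M, N, P}. Minimal: {M}⁺ = {M}; {C}⁺ = {A, C, D, N, P} — none reach the full schema.
{D, M, N, P}⁺: DNP→AC adds A, C → {A, C, D, M, N, P}. Minimal: {M, N, P}⁺ = {M, N, P}; {D, N, P}⁺ = {A, C, D, N, P}; {D, M, P}⁺ = {D, M, P}; … — none reach the full schema.

(C, M), (D, M, N, P)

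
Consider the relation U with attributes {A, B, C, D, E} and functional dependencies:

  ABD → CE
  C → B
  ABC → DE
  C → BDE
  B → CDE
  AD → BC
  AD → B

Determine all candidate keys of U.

Attribute A never appears on the right-hand side of any dependency, so A must belong to every candidate key.
{A}⁺ = {A}, which is not all of the schema, so we must add further attributes.
{A, B}⁺: B→CDE adds C, D, E → {A, B, C, D, E}. Minimal: {B}⁺ = {B, C, D, E}; {A}⁺ = {A} — none reach the full schema.
{A, C}⁺: C→B adds B; ABC→DE adds D, E → {A, B, C, D, E}. Minimal: {C}⁺ = {B, C, D, E}; {A}⁺ = {A} — none reach the full schema.
{A, D}⁺: AD→BC adds B, C; ABD→CE adds E → {A, B, C, D, E}. Minimal: {D}⁺ = {D}; {A}⁺ = {A} — none reach the full schema.

{A, B}, {A, C}, {A, D}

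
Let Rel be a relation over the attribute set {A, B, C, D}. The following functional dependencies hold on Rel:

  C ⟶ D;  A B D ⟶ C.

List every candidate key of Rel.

{A, B, C}, {A, B, D}

Attributes A, B never appear on any right-hand side, so every candidate key must contain {A, B}.
{A, B}⁺ = {A, B}, which is not all of the schema, so we must add further attributes.
{A, B, C}⁺: C→D adds D → {A, B, C, D}. Minimal: {B, C}⁺ = {B, C, D}; {A, C}⁺ = {A, C, D}; {A, B}⁺ = {A, B} — none reach the full schema.
{A, B, D}⁺: ABD→C adds C → {A, B, C, D}. Minimal: {B, D}⁺ = {B, D}; {A, D}⁺ = {A, D}; {A, B}⁺ = {A, B} — none reach the full schema.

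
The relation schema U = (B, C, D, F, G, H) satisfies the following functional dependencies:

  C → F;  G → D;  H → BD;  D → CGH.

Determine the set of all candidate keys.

(D); (G); (H)

{D}⁺: D→CGH adds C, G, H; C→F adds F; H→BD adds B → {B, C, D, F, G, H}.
{G}⁺: G→D adds D; D→CGH adds C, H; C→F adds F; H→BD adds B → {B, C, D, F, G, H}.
{H}⁺: H→BD adds B, D; D→CGH adds C, G; C→F adds F → {B, C, D, F, G, H}.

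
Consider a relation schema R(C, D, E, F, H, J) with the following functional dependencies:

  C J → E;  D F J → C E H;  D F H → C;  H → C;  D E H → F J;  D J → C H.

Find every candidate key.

Attribute D never appears on the right-hand side of any dependency, so D must belong to every candidate key.
{D}⁺ = {D}, which is not all of the schema, so we must add further attributes.
{D, J}⁺: DJ→CH adds C, H; CJ→E adds E; DEH→FJ adds F → {C, D, E, F, H, J}.
{D, E, H}⁺: H→C adds C; DEH→FJ adds F, J → {C, D, E, F, H, J}.
Any other superkey contains one of these as a subset, so there are no further candidate keys.

DJ, DEH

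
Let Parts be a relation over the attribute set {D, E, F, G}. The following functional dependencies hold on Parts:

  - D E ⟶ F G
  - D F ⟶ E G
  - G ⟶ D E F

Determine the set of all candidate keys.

{G}⁺: G→DEF adds D, E, F → {D, E, F, G}.
{D, E}⁺: DE→FG adds F, G → {D, E, F, G}. Minimal: {E}⁺ = {E}; {D}⁺ = {D} — none reach the full schema.
{D, F}⁺: DF→EG adds E, G → {D, E, F, G}. Minimal: {F}⁺ = {F}; {D}⁺ = {D} — none reach the full schema.

{G}, {D, E}, {D, F}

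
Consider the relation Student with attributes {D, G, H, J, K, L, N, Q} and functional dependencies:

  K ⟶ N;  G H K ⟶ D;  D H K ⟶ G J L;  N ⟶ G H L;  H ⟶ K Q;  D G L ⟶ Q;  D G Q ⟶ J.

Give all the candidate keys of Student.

{H}⁺: H→KQ adds K, Q; K→N adds N; N→GHL adds G, L; GHK→D adds D; DHK→GJL adds J → {D, G, H, J, K, L, N, Q}.
{K}⁺: K→N adds N; N→GHL adds G, H, L; H→KQ adds Q; GHK→D adds D; DHK→GJL adds J → {D, G, H, J, K, L, N, Q}.
{N}⁺: N→GHL adds G, H, L; H→KQ adds K, Q; GHK→D adds D; DHK→GJL adds J → {D, G, H, J, K, L, N, Q}.
Any other superkey contains one of these as a subset, so there are no further candidate keys.

{H}; {K}; {N}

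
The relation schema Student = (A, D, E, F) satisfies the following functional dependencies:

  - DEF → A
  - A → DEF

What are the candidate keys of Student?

{A}⁺: A→DEF adds D, E, F → {A, D, E, F}.
{D, E, F}⁺: DEF→A adds A → {A, D, E, F}. Minimal: {E, F}⁺ = {E, F}; {D, F}⁺ = {D, F}; {D, E}⁺ = {D, E} — none reach the full schema.

(A), (D, E, F)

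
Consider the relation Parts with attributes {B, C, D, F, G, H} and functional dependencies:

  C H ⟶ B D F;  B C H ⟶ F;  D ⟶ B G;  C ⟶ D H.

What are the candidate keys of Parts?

Attribute C never appears on the right-hand side of any dependency, so C must belong to every candidate key.
{C}⁺ = {B, C, D, F, G, H}, which is all of the schema, so {C} is the only candidate key.

(C)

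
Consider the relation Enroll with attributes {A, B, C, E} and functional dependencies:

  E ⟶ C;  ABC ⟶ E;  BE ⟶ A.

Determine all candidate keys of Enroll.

{B, E}; {A, B, C}

{B, E}⁺: E→C adds C; BE→A adds A → {A, B, C, E}.
{A, B, C}⁺: ABC→E adds E → {A, B, C, E}.
Any other superkey contains one of these as a subset, so there are no further candidate keys.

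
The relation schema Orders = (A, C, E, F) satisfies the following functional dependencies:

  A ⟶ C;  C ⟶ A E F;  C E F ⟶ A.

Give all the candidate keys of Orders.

{A}⁺: A→C adds C; C→AEF adds E, F → {A, C, E, F}.
{C}⁺: C→AEF adds A, E, F → {A, C, E, F}.
Any other superkey contains one of these as a subset, so there are no further candidate keys.

(A), (C)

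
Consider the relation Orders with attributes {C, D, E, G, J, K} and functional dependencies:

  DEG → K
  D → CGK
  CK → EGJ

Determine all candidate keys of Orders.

Attribute D never appears on the right-hand side of any dependency, so D must belong to every candidate key.
{D}⁺ = {C, D, E, G, J, K}, which is all of the schema, so {D} is the only candidate key.

{D}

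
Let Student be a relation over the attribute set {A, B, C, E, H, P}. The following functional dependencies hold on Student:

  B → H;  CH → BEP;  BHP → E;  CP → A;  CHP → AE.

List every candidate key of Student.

Attribute C never appears on the right-hand side of any dependency, so C must belong to every candidate key.
{C}⁺ = {C}, which is not all of the schema, so we must add further attributes.
{B, C}⁺: B→H adds H; CH→BEP adds E, P; CP→A adds A → {A, B, C, E, H, P}. Minimal: {C}⁺ = {C}; {B}⁺ = {B, H} — none reach the full schema.
{C, H}⁺: CH→BEP adds B, E, P; CP→A adds A → {A, B, C, E, H, P}. Minimal: {H}⁺ = {H}; {C}⁺ = {C} — none reach the full schema.
Any other superkey contains one of these as a subset, so there are no further candidate keys.

{B, C}, {C, H}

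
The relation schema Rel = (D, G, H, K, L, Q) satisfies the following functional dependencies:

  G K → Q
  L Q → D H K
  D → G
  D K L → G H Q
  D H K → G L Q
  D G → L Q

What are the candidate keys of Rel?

{D}⁺: D→G adds G; DG→LQ adds L, Q; LQ→DHK adds H, K → {D, G, H, K, L, Q}.
{L, Q}⁺: LQ→DHK adds D, H, K; D→G adds G → {D, G, H, K, L, Q}.
{G, K, L}⁺: GK→Q adds Q; LQ→DHK adds D, H → {D, G, H, K, L, Q}.
Any other superkey contains one of these as a subset, so there are no further candidate keys.

{D}; {L, Q}; {G, K, L}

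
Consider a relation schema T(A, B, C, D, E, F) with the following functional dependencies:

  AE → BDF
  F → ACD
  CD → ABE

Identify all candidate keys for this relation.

{F}⁺: F→ACD adds A, C, D; CD→ABE adds B, E → {A, B, C, D, E, F}.
{A, E}⁺: AE→BDF adds B, D, F; F→ACD adds C → {A, B, C, D, E, F}. Minimal: {E}⁺ = {E}; {A}⁺ = {A} — none reach the full schema.
{C, D}⁺: CD→ABE adds A, B, E; AE→BDF adds F → {A, B, C, D, E, F}. Minimal: {D}⁺ = {D}; {C}⁺ = {C} — none reach the full schema.
Any other superkey contains one of these as a subset, so there are no further candidate keys.

(F), (A, E), (C, D)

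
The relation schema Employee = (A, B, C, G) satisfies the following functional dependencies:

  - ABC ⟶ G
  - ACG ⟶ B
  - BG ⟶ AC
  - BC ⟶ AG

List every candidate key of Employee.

{B, C}, {B, G}, {A, C, G}

{B, C}⁺: BC→AG adds A, G → {A, B, C, G}. Minimal: {C}⁺ = {C}; {B}⁺ = {B} — none reach the full schema.
{B, G}⁺: BG→AC adds A, C → {A, B, C, G}. Minimal: {G}⁺ = {G}; {B}⁺ = {B} — none reach the full schema.
{A, C, G}⁺: ACG→B adds B → {A, B, C, G}. Minimal: {C, G}⁺ = {C, G}; {A, G}⁺ = {A, G}; {A, C}⁺ = {A, C} — none reach the full schema.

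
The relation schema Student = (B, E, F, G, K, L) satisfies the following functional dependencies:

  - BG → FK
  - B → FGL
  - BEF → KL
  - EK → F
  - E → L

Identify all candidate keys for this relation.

Attributes B, E never appear on any right-hand side, so every candidate key must contain {B, E}.
{B, E}⁺ = {B, E, F, G, K, L}, which is all of the schema, so {B, E} is the only candidate key.

(B, E)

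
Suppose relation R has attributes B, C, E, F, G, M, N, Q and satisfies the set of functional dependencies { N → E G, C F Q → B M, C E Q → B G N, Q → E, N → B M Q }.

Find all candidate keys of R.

(C, F, N), (C, F, Q)

Attributes C, F never appear on any right-hand side, so every candidate key must contain {C, F}.
{C, F}⁺ = {C, F}, which is not all of the schema, so we must add further attributes.
{C, F, N}⁺: N→EG adds E, G; N→BMQ adds B, M, Q → {B, C, E, F, G, M, N, Q}. Minimal: {F, N}⁺ = {B, E, F, G, M, N, Q}; {C, N}⁺ = {B, C, E, G, M, N, Q}; {C, F}⁺ = {C, F} — none reach the full schema.
{C, F, Q}⁺: CFQ→BM adds B, M; Q→E adds E; CEQ→BGN adds G, N → {B, C, E, F, G, M, N, Q}. Minimal: {F, Q}⁺ = {E, F, Q}; {C, Q}⁺ = {B, C, E, G, M, N, Q}; {C, F}⁺ = {C, F} — none reach the full schema.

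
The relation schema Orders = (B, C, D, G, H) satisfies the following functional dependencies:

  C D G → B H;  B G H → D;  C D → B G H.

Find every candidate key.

CD, BCGH

Attribute C never appears on the right-hand side of any dependency, so C must belong to every candidate key.
{C}⁺ = {C}, which is not all of the schema, so we must add further attributes.
{C, D}⁺: CD→BGH adds B, G, H → {B, C, D, G, H}.
{B, C, G, H}⁺: BGH→D adds D → {B, C, D, G, H}.
Any other superkey contains one of these as a subset, so there are no further candidate keys.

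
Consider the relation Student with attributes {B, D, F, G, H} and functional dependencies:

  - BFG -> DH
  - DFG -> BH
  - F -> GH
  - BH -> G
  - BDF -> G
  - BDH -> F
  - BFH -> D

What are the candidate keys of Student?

{B, F}⁺: F→GH adds G, H; BFH→D adds D → {B, D, F, G, H}. Minimal: {F}⁺ = {F, G, H}; {B}⁺ = {B} — none reach the full schema.
{D, F}⁺: F→GH adds G, H; DFG→BH adds B → {B, D, F, G, H}. Minimal: {F}⁺ = {F, G, H}; {D}⁺ = {D} — none reach the full schema.
{B, D, H}⁺: BH→G adds G; BDH→F adds F → {B, D, F, G, H}. Minimal: {D, H}⁺ = {D, H}; {B, H}⁺ = {B, G, H}; {B, D}⁺ = {B, D} — none reach the full schema.
Any other superkey contains one of these as a subset, so there are no further candidate keys.

BF; DF; BDH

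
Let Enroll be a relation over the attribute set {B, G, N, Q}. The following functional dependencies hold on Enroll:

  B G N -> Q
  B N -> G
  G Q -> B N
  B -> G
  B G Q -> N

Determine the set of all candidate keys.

{B, N}⁺: BN→G adds G; BGN→Q adds Q → {B, G, N, Q}. Minimal: {N}⁺ = {N}; {B}⁺ = {B, G} — none reach the full schema.
{B, Q}⁺: B→G adds G; BGQ→N adds N → {B, G, N, Q}. Minimal: {Q}⁺ = {Q}; {B}⁺ = {B, G} — none reach the full schema.
{G, Q}⁺: GQ→BN adds B, N → {B, G, N, Q}. Minimal: {Q}⁺ = {Q}; {G}⁺ = {G} — none reach the full schema.

{B, N}, {B, Q}, {G, Q}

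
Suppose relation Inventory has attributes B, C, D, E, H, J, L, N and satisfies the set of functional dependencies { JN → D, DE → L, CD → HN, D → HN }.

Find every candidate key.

Attributes B, C, E, J never appear on any right-hand side, so every candidate key must contain {B, C, E, J}.
{B, C, E, J}⁺ = {B, C, E, J}, which is not all of the schema, so we must add further attributes.
{B, C, D, E, J}⁺: DE→L adds L; CD→HN adds H, N → {B, C, D, E, H, J, L, N}. Minimal: {C, D, E, J}⁺ = {C, D, E, H, J, L, N}; {B, D, E, J}⁺ = {B, D, E, H, J, L, N}; {B, C, E, J}⁺ = {B, C, E, J}; … — none reach the full schema.
{B, C, E, J, N}⁺: JN→D adds D; DE→L adds L; CD→HN adds H → {B, C, D, E, H, J, L, N}. Minimal: {C, E, J, N}⁺ = {C, D, E, H, J, L, N}; {B, E, J, N}⁺ = {B, D, E, H, J, L, N}; {B, C, J, N}⁺ = {B, C, D, H, J, N}; … — none reach the full schema.

(B, C, D, E, J); (B, C, E, J, N)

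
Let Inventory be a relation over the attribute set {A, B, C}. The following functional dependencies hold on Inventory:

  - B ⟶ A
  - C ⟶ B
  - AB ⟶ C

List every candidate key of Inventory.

{B}; {C}

{B}⁺: B→A adds A; AB→C adds C → {A, B, C}.
{C}⁺: C→B adds B; B→A adds A → {A, B, C}.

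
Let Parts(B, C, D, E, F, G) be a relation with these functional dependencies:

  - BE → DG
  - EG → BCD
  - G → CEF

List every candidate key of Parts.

{G}⁺: G→CEF adds C, E, F; EG→BCD adds B, D → {B, C, D, E, F, G}.
{B, E}⁺: BE→DG adds D, G; EG→BCD adds C; G→CEF adds F → {B, C, D, E, F, G}.
Any other superkey contains one of these as a subset, so there are no further candidate keys.

G; BE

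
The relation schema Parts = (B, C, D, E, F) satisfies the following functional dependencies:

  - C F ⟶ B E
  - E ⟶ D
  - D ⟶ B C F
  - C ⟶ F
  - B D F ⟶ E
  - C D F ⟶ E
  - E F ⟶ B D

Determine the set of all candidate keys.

(C), (D), (E)

{C}⁺: C→F adds F; CF→BE adds B, E; E→D adds D → {B, C, D, E, F}.
{D}⁺: D→BCF adds B, C, F; BDF→E adds E → {B, C, D, E, F}.
{E}⁺: E→D adds D; D→BCF adds B, C, F → {B, C, D, E, F}.
Any other superkey contains one of these as a subset, so there are no further candidate keys.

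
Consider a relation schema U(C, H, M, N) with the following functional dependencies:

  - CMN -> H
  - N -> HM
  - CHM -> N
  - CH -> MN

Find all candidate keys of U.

{C, H}; {C, N}

Attribute C never appears on the right-hand side of any dependency, so C must belong to every candidate key.
{C}⁺ = {C}, which is not all of the schema, so we must add further attributes.
{C, H}⁺: CH→MN adds M, N → {C, H, M, N}. Minimal: {H}⁺ = {H}; {C}⁺ = {C} — none reach the full schema.
{C, N}⁺: N→HM adds H, M → {C, H, M, N}. Minimal: {N}⁺ = {H, M, N}; {C}⁺ = {C} — none reach the full schema.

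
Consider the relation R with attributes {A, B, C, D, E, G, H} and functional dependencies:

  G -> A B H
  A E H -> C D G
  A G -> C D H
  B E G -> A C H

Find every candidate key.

Attribute E never appears on the right-hand side of any dependency, so E must belong to every candidate key.
{E}⁺ = {E}, which is not all of the schema, so we must add further attributes.
{E, G}⁺: G→ABH adds A, B, H; AEH→CDG adds C, D → {A, B, C, D, E, G, H}. Minimal: {G}⁺ = {A, B, C, D, G, H}; {E}⁺ = {E} — none reach the full schema.
{A, E, H}⁺: AEH→CDG adds C, D, G; G→ABH adds B → {A, B, C, D, E, G, H}. Minimal: {E, H}⁺ = {E, H}; {A, H}⁺ = {A, H}; {A, E}⁺ = {A, E} — none reach the full schema.
Any other superkey contains one of these as a subset, so there are no further candidate keys.

{E, G}; {A, E, H}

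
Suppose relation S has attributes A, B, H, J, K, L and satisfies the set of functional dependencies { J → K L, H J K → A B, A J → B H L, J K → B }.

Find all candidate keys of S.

Attribute J never appears on the right-hand side of any dependency, so J must belong to every candidate key.
{J}⁺ = {B, J, K, L}, which is not all of the schema, so we must add further attributes.
{A, J}⁺: J→KL adds K, L; AJ→BHL adds B, H → {A, B, H, J, K, L}. Minimal: {J}⁺ = {B, J, K, L}; {A}⁺ = {A} — none reach the full schema.
{H, J}⁺: J→KL adds K, L; HJK→AB adds A, B → {A, B, H, J, K, L}. Minimal: {J}⁺ = {B, J, K, L}; {H}⁺ = {H} — none reach the full schema.
Any other superkey contains one of these as a subset, so there are no further candidate keys.

AJ, HJ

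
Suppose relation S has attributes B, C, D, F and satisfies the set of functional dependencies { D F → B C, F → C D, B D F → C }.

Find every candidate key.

{F}

Attribute F never appears on the right-hand side of any dependency, so F must belong to every candidate key.
{F}⁺ = {B, C, D, F}, which is all of the schema, so {F} is the only candidate key.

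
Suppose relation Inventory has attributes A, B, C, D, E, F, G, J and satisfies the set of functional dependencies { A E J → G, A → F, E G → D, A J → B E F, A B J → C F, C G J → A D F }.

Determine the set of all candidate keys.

AJ, CGJ

Attribute J never appears on the right-hand side of any dependency, so J must belong to every candidate key.
{J}⁺ = {J}, which is not all of the schema, so we must add further attributes.
{A, J}⁺: A→F adds F; AJ→BEF adds B, E; ABJ→CF adds C; AEJ→G adds G; EG→D adds D → {A, B, C, D, E, F, G, J}. Minimal: {J}⁺ = {J}; {A}⁺ = {A, F} — none reach the full schema.
{C, G, J}⁺: CGJ→ADF adds A, D, F; AJ→BEF adds B, E → {A, B, C, D, E, F, G, J}. Minimal: {G, J}⁺ = {G, J}; {C, J}⁺ = {C, J}; {C, G}⁺ = {C, G} — none reach the full schema.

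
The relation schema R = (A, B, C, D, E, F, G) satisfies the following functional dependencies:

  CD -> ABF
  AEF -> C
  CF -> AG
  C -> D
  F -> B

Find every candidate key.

{C, E}, {A, E, F}

Attribute E never appears on the right-hand side of any dependency, so E must belong to every candidate key.
{E}⁺ = {E}, which is not all of the schema, so we must add further attributes.
{C, E}⁺: C→D adds D; CD→ABF adds A, B, F; CF→AG adds G → {A, B, C, D, E, F, G}. Minimal: {E}⁺ = {E}; {C}⁺ = {A, B, C, D, F, G} — none reach the full schema.
{A, E, F}⁺: AEF→C adds C; CF→AG adds G; C→D adds D; F→B adds B → {A, B, C, D, E, F, G}. Minimal: {E, F}⁺ = {B, E, F}; {A, F}⁺ = {A, B, F}; {A, E}⁺ = {A, E} — none reach the full schema.
Any other superkey contains one of these as a subset, so there are no further candidate keys.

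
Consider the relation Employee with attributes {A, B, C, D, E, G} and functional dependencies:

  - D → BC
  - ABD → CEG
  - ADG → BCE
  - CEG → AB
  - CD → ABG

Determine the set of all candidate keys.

Attribute D never appears on the right-hand side of any dependency, so D must belong to every candidate key.
{D}⁺ = {A, B, C, D, E, G}, which is all of the schema, so {D} is the only candidate key.

{D}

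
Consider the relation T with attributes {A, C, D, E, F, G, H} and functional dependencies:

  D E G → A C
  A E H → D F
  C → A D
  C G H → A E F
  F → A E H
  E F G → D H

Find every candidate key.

Attribute G never appears on the right-hand side of any dependency, so G must belong to every candidate key.
{G}⁺ = {G}, which is not all of the schema, so we must add further attributes.
{F, G}⁺: F→AEH adds A, E, H; EFG→DH adds D; DEG→AC adds C → {A, C, D, E, F, G, H}.
{C, G, H}⁺: C→AD adds A, D; CGH→AEF adds E, F → {A, C, D, E, F, G, H}.
{A, E, G, H}⁺: AEH→DF adds D, F; DEG→AC adds C → {A, C, D, E, F, G, H}.
{D, E, G, H}⁺: DEG→AC adds A, C; AEH→DF adds F → {A, C, D, E, F, G, H}.

FG, CGH, AEGH, DEGH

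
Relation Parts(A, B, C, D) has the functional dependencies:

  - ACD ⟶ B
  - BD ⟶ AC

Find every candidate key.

Attribute D never appears on the right-hand side of any dependency, so D must belong to every candidate key.
{D}⁺ = {D}, which is not all of the schema, so we must add further attributes.
{B, D}⁺: BD→AC adds A, C → {A, B, C, D}. Minimal: {D}⁺ = {D}; {B}⁺ = {B} — none reach the full schema.
{A, C, D}⁺: ACD→B adds B → {A, B, C, D}. Minimal: {C, D}⁺ = {C, D}; {A, D}⁺ = {A, D}; {A, C}⁺ = {A, C} — none reach the full schema.

{B, D}; {A, C, D}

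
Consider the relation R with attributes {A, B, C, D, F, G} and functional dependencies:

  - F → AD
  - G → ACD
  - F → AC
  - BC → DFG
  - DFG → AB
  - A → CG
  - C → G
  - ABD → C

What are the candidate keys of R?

{F}⁺: F→AD adds A, D; F→AC adds C; A→CG adds G; DFG→AB adds B → {A, B, C, D, F, G}.
{A, B}⁺: A→CG adds C, G; G→ACD adds D; BC→DFG adds F → {A, B, C, D, F, G}. Minimal: {B}⁺ = {B}; {A}⁺ = {A, C, D, G} — none reach the full schema.
{B, C}⁺: BC→DFG adds D, F, G; DFG→AB adds A → {A, B, C, D, F, G}. Minimal: {C}⁺ = {A, C, D, G}; {B}⁺ = {B} — none reach the full schema.
{B, G}⁺: G→ACD adds A, C, D; BC→DFG adds F → {A, B, C, D, F, G}. Minimal: {G}⁺ = {A, C, D, G}; {B}⁺ = {B} — none reach the full schema.
Any other superkey contains one of these as a subset, so there are no further candidate keys.

{F}; {A, B}; {B, C}; {B, G}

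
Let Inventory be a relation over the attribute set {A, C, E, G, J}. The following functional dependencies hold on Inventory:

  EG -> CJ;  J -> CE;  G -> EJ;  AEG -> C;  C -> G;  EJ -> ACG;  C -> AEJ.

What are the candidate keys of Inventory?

(C), (G), (J)

{C}⁺: C→G adds G; C→AEJ adds A, E, J → {A, C, E, G, J}.
{G}⁺: G→EJ adds E, J; EJ→ACG adds A, C → {A, C, E, G, J}.
{J}⁺: J→CE adds C, E; C→G adds G; EJ→ACG adds A → {A, C, E, G, J}.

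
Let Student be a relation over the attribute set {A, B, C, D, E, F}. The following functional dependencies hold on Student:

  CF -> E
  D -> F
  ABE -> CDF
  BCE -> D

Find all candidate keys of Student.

Attributes A, B never appear on any right-hand side, so every candidate key must contain {A, B}.
{A, B}⁺ = {A, B}, which is not all of the schema, so we must add further attributes.
{A, B, E}⁺: ABE→CDF adds C, D, F → {A, B, C, D, E, F}.
{A, B, C, D}⁺: D→F adds F; CF→E adds E → {A, B, C, D, E, F}.
{A, B, C, F}⁺: CF→E adds E; ABE→CDF adds D → {A, B, C, D, E, F}.

{A, B, E}; {A, B, C, D}; {A, B, C, F}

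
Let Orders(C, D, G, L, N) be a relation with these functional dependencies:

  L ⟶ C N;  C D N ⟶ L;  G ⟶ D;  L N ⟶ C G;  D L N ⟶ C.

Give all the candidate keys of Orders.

{L}⁺: L→CN adds C, N; LN→CG adds G; G→D adds D → {C, D, G, L, N}.
{C, D, N}⁺: CDN→L adds L; LN→CG adds G → {C, D, G, L, N}. Minimal: {D, N}⁺ = {D, N}; {C, N}⁺ = {C, N}; {C, D}⁺ = {C, D} — none reach the full schema.
{C, G, N}⁺: G→D adds D; CDN→L adds L → {C, D, G, L, N}. Minimal: {G, N}⁺ = {D, G, N}; {C, N}⁺ = {C, N}; {C, G}⁺ = {C, D, G} — none reach the full schema.
Any other superkey contains one of these as a subset, so there are no further candidate keys.

{L}; {C, D, N}; {C, G, N}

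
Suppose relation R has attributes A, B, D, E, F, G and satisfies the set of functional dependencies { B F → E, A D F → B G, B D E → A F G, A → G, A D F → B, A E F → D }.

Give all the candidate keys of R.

{A, B, F}⁺: BF→E adds E; A→G adds G; AEF→D adds D → {A, B, D, E, F, G}.
{A, D, F}⁺: ADF→BG adds B, G; BF→E adds E → {A, B, D, E, F, G}.
{A, E, F}⁺: A→G adds G; AEF→D adds D; ADF→BG adds B → {A, B, D, E, F, G}.
{B, D, E}⁺: BDE→AFG adds A, F, G → {A, B, D, E, F, G}.
{B, D, F}⁺: BF→E adds E; BDE→AFG adds A, G → {A, B, D, E, F, G}.

{A, B, F}, {A, D, F}, {A, E, F}, {B, D, E}, {B, D, F}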